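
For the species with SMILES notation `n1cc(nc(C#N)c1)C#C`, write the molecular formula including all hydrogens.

C7H3N3

Heavy atoms from the SMILES: 7 C, 3 N.
Implicit hydrogens by atom environment:
  2 × C (aromatic): 1 H each → 2
  2 × C (aromatic): no H
  2 × C: no H
  2 × N (aromatic): no H
  1 × C: 1 H
  1 × N: no H
  Total hydrogens = 3.
Molecular formula: C7H3N3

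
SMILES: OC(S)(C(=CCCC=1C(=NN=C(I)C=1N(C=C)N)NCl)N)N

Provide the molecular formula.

Heavy atoms from the SMILES: 11 C, 1 Cl, 1 I, 7 N, 1 O, 1 S.
Implicit hydrogens by atom environment:
  4 × C (aromatic): no H
  3 × C: 2 H each → 6
  3 × N: 2 H each → 6
  2 × C: 1 H each → 2
  2 × C: no H
  2 × N (aromatic): no H
  1 × Cl: no H
  1 × I: no H
  1 × N: 1 H
  1 × N: no H
  1 × O: 1 H
  1 × S: 1 H
  Total hydrogens = 17.
Molecular formula: C11H17ClIN7OS

C11H17ClIN7OS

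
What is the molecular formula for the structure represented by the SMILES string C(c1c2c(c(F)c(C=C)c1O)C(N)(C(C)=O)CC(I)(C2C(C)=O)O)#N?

Heavy atoms from the SMILES: 17 C, 1 F, 1 I, 2 N, 4 O.
Implicit hydrogens by atom environment:
  6 × C (aromatic): no H
  5 × C: no H
  2 × C: 3 H each → 6
  2 × C: 2 H each → 4
  2 × C: 1 H each → 2
  2 × O: 1 H each → 2
  2 × O: no H
  1 × F: no H
  1 × I: no H
  1 × N: 2 H
  1 × N: no H
  Total hydrogens = 16.
Molecular formula: C17H16FIN2O4

C17H16FIN2O4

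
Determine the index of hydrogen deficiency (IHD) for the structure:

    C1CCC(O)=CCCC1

2

Molecular formula from the SMILES: C8H14O.
DoU = (2C + 2 + N − H − X)/2 = (2·8 + 2 + 0 − 14 − 0)/2 = 4/2 = 2.
(Structurally: 1 ring(s) + 1 π bond(s) = 2.)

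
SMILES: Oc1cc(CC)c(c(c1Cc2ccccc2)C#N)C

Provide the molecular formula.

C17H17NO

Heavy atoms from the SMILES: 17 C, 1 N, 1 O.
Implicit hydrogens by atom environment:
  6 × C (aromatic): 1 H each → 6
  6 × C (aromatic): no H
  2 × C: 3 H each → 6
  2 × C: 2 H each → 4
  1 × C: no H
  1 × N: no H
  1 × O: 1 H
  Total hydrogens = 17.
Molecular formula: C17H17NO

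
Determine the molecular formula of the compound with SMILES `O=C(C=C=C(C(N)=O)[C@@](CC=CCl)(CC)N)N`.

Heavy atoms from the SMILES: 11 C, 1 Cl, 3 N, 2 O.
Implicit hydrogens by atom environment:
  5 × C: no H
  3 × C: 1 H each → 3
  3 × N: 2 H each → 6
  2 × C: 2 H each → 4
  2 × O: no H
  1 × C: 3 H
  1 × Cl: no H
  Total hydrogens = 16.
Molecular formula: C11H16ClN3O2

C11H16ClN3O2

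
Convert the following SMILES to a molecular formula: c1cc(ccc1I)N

C6H6IN

Heavy atoms from the SMILES: 6 C, 1 I, 1 N.
Implicit hydrogens by atom environment:
  4 × C (aromatic): 1 H each → 4
  2 × C (aromatic): no H
  1 × I: no H
  1 × N: 2 H
  Total hydrogens = 6.
Molecular formula: C6H6IN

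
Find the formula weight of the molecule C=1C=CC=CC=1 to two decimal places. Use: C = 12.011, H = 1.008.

Molecular formula: C6H6.
M = 6×12.011 + 6×1.008 = 78.11 g/mol.

78.11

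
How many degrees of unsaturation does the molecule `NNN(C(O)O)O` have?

Molecular formula from the SMILES: CH7N3O3.
DoU = (2C + 2 + N − H − X)/2 = (2·1 + 2 + 3 − 7 − 0)/2 = 0/2 = 0.
(Structurally: 0 ring(s) + 0 π bond(s) = 0.)

0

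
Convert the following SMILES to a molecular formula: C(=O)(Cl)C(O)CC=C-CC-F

Heavy atoms from the SMILES: 7 C, 1 Cl, 1 F, 2 O.
Implicit hydrogens by atom environment:
  3 × C: 2 H each → 6
  3 × C: 1 H each → 3
  1 × C: no H
  1 × Cl: no H
  1 × F: no H
  1 × O: 1 H
  1 × O: no H
  Total hydrogens = 10.
Molecular formula: C7H10ClFO2

C7H10ClFO2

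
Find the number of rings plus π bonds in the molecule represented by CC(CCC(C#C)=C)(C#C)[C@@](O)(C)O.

5

Molecular formula from the SMILES: C12H16O2.
DoU = (2C + 2 + N − H − X)/2 = (2·12 + 2 + 0 − 16 − 0)/2 = 10/2 = 5.
(Structurally: 0 ring(s) + 5 π bond(s) = 5.)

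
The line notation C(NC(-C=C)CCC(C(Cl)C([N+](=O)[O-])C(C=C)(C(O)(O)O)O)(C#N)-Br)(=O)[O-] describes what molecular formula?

C14H18BrClN3O8-

Heavy atoms from the SMILES: 1 Br, 14 C, 1 Cl, 3 N, 8 O.
Implicit hydrogens by atom environment:
  5 × C: 1 H each → 5
  5 × C: no H
  4 × C: 2 H each → 8
  4 × O: 1 H each → 4
  2 × O: no H
  2 × O (charge -1): no H
  1 × Br: no H
  1 × Cl: no H
  1 × N: 1 H
  1 × N (charge +1): no H
  1 × N: no H
  Total hydrogens = 18.
Net charge -1.
Molecular formula: C14H18BrClN3O8-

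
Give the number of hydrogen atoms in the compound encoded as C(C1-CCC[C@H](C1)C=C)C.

18

Hydrogens are implicit in SMILES; fill each atom to its normal valence:
  6 × C: 2 H each → 12
  3 × C: 1 H each → 3
  1 × C: 3 H
  Total hydrogens = 18.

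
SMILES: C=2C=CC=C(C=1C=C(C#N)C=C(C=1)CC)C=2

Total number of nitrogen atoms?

1

The symbol for nitrogen appears 1 time in the SMILES.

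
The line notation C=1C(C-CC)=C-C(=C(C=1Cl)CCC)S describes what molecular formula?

C12H17ClS

Heavy atoms from the SMILES: 12 C, 1 Cl, 1 S.
Implicit hydrogens by atom environment:
  4 × C: 2 H each → 8
  4 × C (aromatic): no H
  2 × C: 3 H each → 6
  2 × C (aromatic): 1 H each → 2
  1 × Cl: no H
  1 × S: 1 H
  Total hydrogens = 17.
Molecular formula: C12H17ClS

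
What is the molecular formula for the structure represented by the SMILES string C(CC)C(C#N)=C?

Heavy atoms from the SMILES: 6 C, 1 N.
Implicit hydrogens by atom environment:
  3 × C: 2 H each → 6
  2 × C: no H
  1 × C: 3 H
  1 × N: no H
  Total hydrogens = 9.
Molecular formula: C6H9N

C6H9N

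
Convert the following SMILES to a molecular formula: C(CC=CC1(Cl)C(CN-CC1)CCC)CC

Heavy atoms from the SMILES: 14 C, 1 Cl, 1 N.
Implicit hydrogens by atom environment:
  8 × C: 2 H each → 16
  3 × C: 1 H each → 3
  2 × C: 3 H each → 6
  1 × C: no H
  1 × Cl: no H
  1 × N: 1 H
  Total hydrogens = 26.
Molecular formula: C14H26ClN

C14H26ClN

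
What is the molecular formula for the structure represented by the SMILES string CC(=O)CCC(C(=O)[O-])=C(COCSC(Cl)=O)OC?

C11H14ClO6S-

Heavy atoms from the SMILES: 11 C, 1 Cl, 6 O, 1 S.
Implicit hydrogens by atom environment:
  5 × C: no H
  5 × O: no H
  4 × C: 2 H each → 8
  2 × C: 3 H each → 6
  1 × Cl: no H
  1 × O (charge -1): no H
  1 × S: no H
  Total hydrogens = 14.
Net charge -1.
Molecular formula: C11H14ClO6S-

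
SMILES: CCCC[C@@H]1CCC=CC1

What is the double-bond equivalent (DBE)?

2

Molecular formula from the SMILES: C10H18.
DoU = (2C + 2 + N − H − X)/2 = (2·10 + 2 + 0 − 18 − 0)/2 = 4/2 = 2.
(Structurally: 1 ring(s) + 1 π bond(s) = 2.)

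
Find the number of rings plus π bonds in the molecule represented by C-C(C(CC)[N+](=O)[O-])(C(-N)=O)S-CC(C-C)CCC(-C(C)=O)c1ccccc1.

Molecular formula from the SMILES: C21H32N2O4S.
DoU = (2C + 2 + N − H − X)/2 = (2·21 + 2 + 2 − 32 − 0)/2 = 14/2 = 7.
(Structurally: 1 ring(s) + 6 π bond(s) = 7.)

7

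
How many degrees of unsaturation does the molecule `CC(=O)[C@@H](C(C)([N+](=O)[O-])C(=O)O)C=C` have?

Molecular formula from the SMILES: C8H11NO5.
DoU = (2C + 2 + N − H − X)/2 = (2·8 + 2 + 1 − 11 − 0)/2 = 8/2 = 4.
(Structurally: 0 ring(s) + 4 π bond(s) = 4.)

4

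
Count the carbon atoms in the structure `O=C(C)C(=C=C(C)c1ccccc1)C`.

The symbol for carbon appears 13 times in the SMILES. Lowercase c denotes aromatic carbon and counts toward C.

13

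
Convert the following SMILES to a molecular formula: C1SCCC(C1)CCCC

C9H18S

Heavy atoms from the SMILES: 9 C, 1 S.
Implicit hydrogens by atom environment:
  7 × C: 2 H each → 14
  1 × C: 3 H
  1 × C: 1 H
  1 × S: no H
  Total hydrogens = 18.
Molecular formula: C9H18S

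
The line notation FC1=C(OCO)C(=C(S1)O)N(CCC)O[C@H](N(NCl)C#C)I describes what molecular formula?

C11H14ClFIN3O4S

Heavy atoms from the SMILES: 11 C, 1 Cl, 1 F, 1 I, 3 N, 4 O, 1 S.
Implicit hydrogens by atom environment:
  4 × C (aromatic): no H
  3 × C: 2 H each → 6
  2 × C: 1 H each → 2
  2 × N: no H
  2 × O: 1 H each → 2
  2 × O: no H
  1 × C: 3 H
  1 × C: no H
  1 × Cl: no H
  1 × F: no H
  1 × I: no H
  1 × N: 1 H
  1 × S (aromatic): no H
  Total hydrogens = 14.
Molecular formula: C11H14ClFIN3O4S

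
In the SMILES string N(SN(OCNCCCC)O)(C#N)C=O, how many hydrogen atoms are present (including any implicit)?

14

Hydrogens are implicit in SMILES; fill each atom to its normal valence:
  4 × C: 2 H each → 8
  3 × N: no H
  2 × O: no H
  1 × C: 3 H
  1 × C: 1 H
  1 × C: no H
  1 × N: 1 H
  1 × O: 1 H
  1 × S: no H
  Total hydrogens = 14.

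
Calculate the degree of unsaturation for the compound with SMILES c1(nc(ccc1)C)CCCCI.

Molecular formula from the SMILES: C10H14IN.
DoU = (2C + 2 + N − H − X)/2 = (2·10 + 2 + 1 − 14 − 1)/2 = 8/2 = 4.
(Structurally: 1 ring(s) + 3 π bond(s) = 4.)

4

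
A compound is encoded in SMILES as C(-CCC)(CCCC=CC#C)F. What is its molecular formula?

C11H17F

Heavy atoms from the SMILES: 11 C, 1 F.
Implicit hydrogens by atom environment:
  5 × C: 2 H each → 10
  4 × C: 1 H each → 4
  1 × C: 3 H
  1 × C: no H
  1 × F: no H
  Total hydrogens = 17.
Molecular formula: C11H17F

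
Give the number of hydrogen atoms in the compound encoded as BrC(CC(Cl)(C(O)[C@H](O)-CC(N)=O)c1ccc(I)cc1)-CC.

Hydrogens are implicit in SMILES; fill each atom to its normal valence:
  4 × C (aromatic): 1 H each → 4
  3 × C: 2 H each → 6
  3 × C: 1 H each → 3
  2 × C: no H
  2 × C (aromatic): no H
  2 × O: 1 H each → 2
  1 × Br: no H
  1 × C: 3 H
  1 × Cl: no H
  1 × I: no H
  1 × N: 2 H
  1 × O: no H
  Total hydrogens = 20.

20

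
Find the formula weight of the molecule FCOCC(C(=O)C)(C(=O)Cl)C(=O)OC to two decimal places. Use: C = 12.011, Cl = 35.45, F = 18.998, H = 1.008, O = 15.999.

240.61

Molecular formula: C8H10ClFO5.
M = 8×12.011 + 1×35.45 + 1×18.998 + 10×1.008 + 5×15.999 = 240.61 g/mol.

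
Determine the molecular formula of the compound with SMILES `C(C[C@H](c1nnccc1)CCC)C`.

Heavy atoms from the SMILES: 11 C, 2 N.
Implicit hydrogens by atom environment:
  4 × C: 2 H each → 8
  3 × C (aromatic): 1 H each → 3
  2 × C: 3 H each → 6
  2 × N (aromatic): no H
  1 × C: 1 H
  1 × C (aromatic): no H
  Total hydrogens = 18.
Molecular formula: C11H18N2

C11H18N2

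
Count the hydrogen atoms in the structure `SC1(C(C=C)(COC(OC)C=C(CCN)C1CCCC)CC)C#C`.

Hydrogens are implicit in SMILES; fill each atom to its normal valence:
  8 × C: 2 H each → 16
  5 × C: 1 H each → 5
  4 × C: no H
  3 × C: 3 H each → 9
  2 × O: no H
  1 × N: 2 H
  1 × S: 1 H
  Total hydrogens = 33.

33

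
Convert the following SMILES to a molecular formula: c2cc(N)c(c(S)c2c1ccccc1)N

Heavy atoms from the SMILES: 12 C, 2 N, 1 S.
Implicit hydrogens by atom environment:
  7 × C (aromatic): 1 H each → 7
  5 × C (aromatic): no H
  2 × N: 2 H each → 4
  1 × S: 1 H
  Total hydrogens = 12.
Molecular formula: C12H12N2S

C12H12N2S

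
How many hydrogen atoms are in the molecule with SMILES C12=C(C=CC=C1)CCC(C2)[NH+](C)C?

Hydrogens are implicit in SMILES; fill each atom to its normal valence:
  4 × C (aromatic): 1 H each → 4
  3 × C: 2 H each → 6
  2 × C: 3 H each → 6
  2 × C (aromatic): no H
  1 × C: 1 H
  1 × N (charge +1): 1 H
  Total hydrogens = 18.

18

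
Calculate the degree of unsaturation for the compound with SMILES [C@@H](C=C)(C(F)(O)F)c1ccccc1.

Molecular formula from the SMILES: C10H10F2O.
DoU = (2C + 2 + N − H − X)/2 = (2·10 + 2 + 0 − 10 − 2)/2 = 10/2 = 5.
(Structurally: 1 ring(s) + 4 π bond(s) = 5.)

5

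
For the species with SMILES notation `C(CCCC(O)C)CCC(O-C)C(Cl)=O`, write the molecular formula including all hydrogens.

C11H21ClO3

Heavy atoms from the SMILES: 11 C, 1 Cl, 3 O.
Implicit hydrogens by atom environment:
  6 × C: 2 H each → 12
  2 × C: 3 H each → 6
  2 × C: 1 H each → 2
  2 × O: no H
  1 × C: no H
  1 × Cl: no H
  1 × O: 1 H
  Total hydrogens = 21.
Molecular formula: C11H21ClO3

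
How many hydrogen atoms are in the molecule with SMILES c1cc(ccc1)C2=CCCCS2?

12

Hydrogens are implicit in SMILES; fill each atom to its normal valence:
  5 × C (aromatic): 1 H each → 5
  3 × C: 2 H each → 6
  1 × C: 1 H
  1 × C: no H
  1 × C (aromatic): no H
  1 × S: no H
  Total hydrogens = 12.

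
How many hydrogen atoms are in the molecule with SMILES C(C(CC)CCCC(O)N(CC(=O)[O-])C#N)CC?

Hydrogens are implicit in SMILES; fill each atom to its normal valence:
  7 × C: 2 H each → 14
  2 × C: 3 H each → 6
  2 × C: 1 H each → 2
  2 × C: no H
  2 × N: no H
  1 × O: 1 H
  1 × O: no H
  1 × O (charge -1): no H
  Total hydrogens = 23.

23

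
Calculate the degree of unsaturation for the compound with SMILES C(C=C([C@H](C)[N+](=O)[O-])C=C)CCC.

Molecular formula from the SMILES: C10H17NO2.
DoU = (2C + 2 + N − H − X)/2 = (2·10 + 2 + 1 − 17 − 0)/2 = 6/2 = 3.
(Structurally: 0 ring(s) + 3 π bond(s) = 3.)

3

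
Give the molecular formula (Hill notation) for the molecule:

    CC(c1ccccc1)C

C9H12

Heavy atoms from the SMILES: 9 C.
Implicit hydrogens by atom environment:
  5 × C (aromatic): 1 H each → 5
  2 × C: 3 H each → 6
  1 × C: 1 H
  1 × C (aromatic): no H
  Total hydrogens = 12.
Molecular formula: C9H12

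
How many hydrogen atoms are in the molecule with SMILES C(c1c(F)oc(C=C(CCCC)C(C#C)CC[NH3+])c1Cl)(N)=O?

21

Hydrogens are implicit in SMILES; fill each atom to its normal valence:
  5 × C: 2 H each → 10
  4 × C (aromatic): no H
  3 × C: 1 H each → 3
  3 × C: no H
  1 × C: 3 H
  1 × Cl: no H
  1 × F: no H
  1 × N (charge +1): 3 H
  1 × N: 2 H
  1 × O (aromatic): no H
  1 × O: no H
  Total hydrogens = 21.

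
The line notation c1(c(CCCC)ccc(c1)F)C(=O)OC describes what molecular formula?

C12H15FO2

Heavy atoms from the SMILES: 12 C, 1 F, 2 O.
Implicit hydrogens by atom environment:
  3 × C: 2 H each → 6
  3 × C (aromatic): 1 H each → 3
  3 × C (aromatic): no H
  2 × C: 3 H each → 6
  2 × O: no H
  1 × C: no H
  1 × F: no H
  Total hydrogens = 15.
Molecular formula: C12H15FO2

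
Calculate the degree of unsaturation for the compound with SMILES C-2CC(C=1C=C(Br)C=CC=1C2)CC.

Molecular formula from the SMILES: C12H15Br.
DoU = (2C + 2 + N − H − X)/2 = (2·12 + 2 + 0 − 15 − 1)/2 = 10/2 = 5.
(Structurally: 2 ring(s) + 3 π bond(s) = 5.)

5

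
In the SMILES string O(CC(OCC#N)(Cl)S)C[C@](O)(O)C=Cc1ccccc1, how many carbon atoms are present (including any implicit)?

14

The symbol for carbon appears 14 times in the SMILES. Lowercase c denotes aromatic carbon and counts toward C.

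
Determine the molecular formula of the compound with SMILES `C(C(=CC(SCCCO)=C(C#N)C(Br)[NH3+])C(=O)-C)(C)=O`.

C13H18BrN2O3S+

Heavy atoms from the SMILES: 1 Br, 13 C, 2 N, 3 O, 1 S.
Implicit hydrogens by atom environment:
  6 × C: no H
  3 × C: 2 H each → 6
  2 × C: 3 H each → 6
  2 × C: 1 H each → 2
  2 × O: no H
  1 × Br: no H
  1 × N (charge +1): 3 H
  1 × N: no H
  1 × O: 1 H
  1 × S: no H
  Total hydrogens = 18.
Net charge +1.
Molecular formula: C13H18BrN2O3S+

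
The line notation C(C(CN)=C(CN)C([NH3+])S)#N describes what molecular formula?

C6H13N4S+

Heavy atoms from the SMILES: 6 C, 4 N, 1 S.
Implicit hydrogens by atom environment:
  3 × C: no H
  2 × C: 2 H each → 4
  2 × N: 2 H each → 4
  1 × C: 1 H
  1 × N (charge +1): 3 H
  1 × N: no H
  1 × S: 1 H
  Total hydrogens = 13.
Net charge +1.
Molecular formula: C6H13N4S+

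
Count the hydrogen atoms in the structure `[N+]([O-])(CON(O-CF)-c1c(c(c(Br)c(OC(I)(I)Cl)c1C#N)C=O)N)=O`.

7

Hydrogens are implicit in SMILES; fill each atom to its normal valence:
  6 × C (aromatic): no H
  5 × O: no H
  2 × C: 2 H each → 4
  2 × C: no H
  2 × I: no H
  2 × N: no H
  1 × Br: no H
  1 × C: 1 H
  1 × Cl: no H
  1 × F: no H
  1 × N: 2 H
  1 × N (charge +1): no H
  1 × O (charge -1): no H
  Total hydrogens = 7.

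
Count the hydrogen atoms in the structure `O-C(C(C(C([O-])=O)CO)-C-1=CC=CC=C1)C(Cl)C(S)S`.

Hydrogens are implicit in SMILES; fill each atom to its normal valence:
  5 × C: 1 H each → 5
  5 × C (aromatic): 1 H each → 5
  2 × O: 1 H each → 2
  2 × S: 1 H each → 2
  1 × C: 2 H
  1 × C: no H
  1 × C (aromatic): no H
  1 × Cl: no H
  1 × O: no H
  1 × O (charge -1): no H
  Total hydrogens = 16.

16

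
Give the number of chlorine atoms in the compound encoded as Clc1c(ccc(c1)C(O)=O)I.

1

The symbol for chlorine appears 1 time in the SMILES.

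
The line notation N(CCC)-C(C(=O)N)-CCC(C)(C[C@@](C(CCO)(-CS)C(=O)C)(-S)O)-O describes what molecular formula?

Heavy atoms from the SMILES: 17 C, 2 N, 5 O, 2 S.
Implicit hydrogens by atom environment:
  8 × C: 2 H each → 16
  5 × C: no H
  3 × C: 3 H each → 9
  3 × O: 1 H each → 3
  2 × O: no H
  2 × S: 1 H each → 2
  1 × C: 1 H
  1 × N: 2 H
  1 × N: 1 H
  Total hydrogens = 34.
Molecular formula: C17H34N2O5S2

C17H34N2O5S2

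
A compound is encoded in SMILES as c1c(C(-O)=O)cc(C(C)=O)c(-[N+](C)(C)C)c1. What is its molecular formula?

C12H16NO3+

Heavy atoms from the SMILES: 12 C, 1 N, 3 O.
Implicit hydrogens by atom environment:
  4 × C: 3 H each → 12
  3 × C (aromatic): 1 H each → 3
  3 × C (aromatic): no H
  2 × C: no H
  2 × O: no H
  1 × N (charge +1): no H
  1 × O: 1 H
  Total hydrogens = 16.
Net charge +1.
Molecular formula: C12H16NO3+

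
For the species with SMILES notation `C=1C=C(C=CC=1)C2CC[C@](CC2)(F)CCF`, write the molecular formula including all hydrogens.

C14H18F2

Heavy atoms from the SMILES: 14 C, 2 F.
Implicit hydrogens by atom environment:
  6 × C: 2 H each → 12
  5 × C (aromatic): 1 H each → 5
  2 × F: no H
  1 × C: 1 H
  1 × C: no H
  1 × C (aromatic): no H
  Total hydrogens = 18.
Molecular formula: C14H18F2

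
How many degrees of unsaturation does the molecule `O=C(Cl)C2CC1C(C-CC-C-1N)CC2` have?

Molecular formula from the SMILES: C11H18ClNO.
DoU = (2C + 2 + N − H − X)/2 = (2·11 + 2 + 1 − 18 − 1)/2 = 6/2 = 3.
(Structurally: 2 ring(s) + 1 π bond(s) = 3.)

3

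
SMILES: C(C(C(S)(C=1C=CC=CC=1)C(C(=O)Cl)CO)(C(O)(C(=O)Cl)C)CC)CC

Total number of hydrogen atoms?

26

Hydrogens are implicit in SMILES; fill each atom to its normal valence:
  5 × C (aromatic): 1 H each → 5
  5 × C: no H
  4 × C: 2 H each → 8
  3 × C: 3 H each → 9
  2 × Cl: no H
  2 × O: 1 H each → 2
  2 × O: no H
  1 × C: 1 H
  1 × C (aromatic): no H
  1 × S: 1 H
  Total hydrogens = 26.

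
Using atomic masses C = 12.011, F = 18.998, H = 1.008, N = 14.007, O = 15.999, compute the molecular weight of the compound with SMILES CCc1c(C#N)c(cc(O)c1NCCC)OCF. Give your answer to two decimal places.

252.29

Molecular formula: C13H17FN2O2.
M = 13×12.011 + 1×18.998 + 17×1.008 + 2×14.007 + 2×15.999 = 252.29 g/mol.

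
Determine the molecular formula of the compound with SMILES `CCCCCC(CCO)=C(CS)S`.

C10H20OS2

Heavy atoms from the SMILES: 10 C, 1 O, 2 S.
Implicit hydrogens by atom environment:
  7 × C: 2 H each → 14
  2 × C: no H
  2 × S: 1 H each → 2
  1 × C: 3 H
  1 × O: 1 H
  Total hydrogens = 20.
Molecular formula: C10H20OS2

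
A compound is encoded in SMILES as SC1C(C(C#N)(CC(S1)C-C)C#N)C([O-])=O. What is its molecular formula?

C10H11N2O2S2-

Heavy atoms from the SMILES: 10 C, 2 N, 2 O, 2 S.
Implicit hydrogens by atom environment:
  4 × C: no H
  3 × C: 1 H each → 3
  2 × C: 2 H each → 4
  2 × N: no H
  1 × C: 3 H
  1 × O: no H
  1 × O (charge -1): no H
  1 × S: 1 H
  1 × S: no H
  Total hydrogens = 11.
Net charge -1.
Molecular formula: C10H11N2O2S2-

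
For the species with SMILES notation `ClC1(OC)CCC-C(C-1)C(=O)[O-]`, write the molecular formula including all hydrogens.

C8H12ClO3-

Heavy atoms from the SMILES: 8 C, 1 Cl, 3 O.
Implicit hydrogens by atom environment:
  4 × C: 2 H each → 8
  2 × C: no H
  2 × O: no H
  1 × C: 3 H
  1 × C: 1 H
  1 × Cl: no H
  1 × O (charge -1): no H
  Total hydrogens = 12.
Net charge -1.
Molecular formula: C8H12ClO3-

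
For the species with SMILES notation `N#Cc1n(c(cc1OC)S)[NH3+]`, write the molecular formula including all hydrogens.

C6H8N3OS+

Heavy atoms from the SMILES: 6 C, 3 N, 1 O, 1 S.
Implicit hydrogens by atom environment:
  3 × C (aromatic): no H
  1 × C: 3 H
  1 × C (aromatic): 1 H
  1 × C: no H
  1 × N (charge +1): 3 H
  1 × N (aromatic): no H
  1 × N: no H
  1 × O: no H
  1 × S: 1 H
  Total hydrogens = 8.
Net charge +1.
Molecular formula: C6H8N3OS+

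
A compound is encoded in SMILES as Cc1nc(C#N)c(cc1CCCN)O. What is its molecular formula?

C10H13N3O

Heavy atoms from the SMILES: 10 C, 3 N, 1 O.
Implicit hydrogens by atom environment:
  4 × C (aromatic): no H
  3 × C: 2 H each → 6
  1 × C: 3 H
  1 × C (aromatic): 1 H
  1 × C: no H
  1 × N: 2 H
  1 × N (aromatic): no H
  1 × N: no H
  1 × O: 1 H
  Total hydrogens = 13.
Molecular formula: C10H13N3O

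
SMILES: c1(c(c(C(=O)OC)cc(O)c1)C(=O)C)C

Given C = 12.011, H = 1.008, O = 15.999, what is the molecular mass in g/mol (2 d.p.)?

Molecular formula: C11H12O4.
M = 11×12.011 + 12×1.008 + 4×15.999 = 208.21 g/mol.

208.21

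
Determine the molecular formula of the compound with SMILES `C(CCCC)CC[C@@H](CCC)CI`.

C12H25I

Heavy atoms from the SMILES: 12 C, 1 I.
Implicit hydrogens by atom environment:
  9 × C: 2 H each → 18
  2 × C: 3 H each → 6
  1 × C: 1 H
  1 × I: no H
  Total hydrogens = 25.
Molecular formula: C12H25I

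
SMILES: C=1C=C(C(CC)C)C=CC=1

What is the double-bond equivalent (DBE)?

Molecular formula from the SMILES: C10H14.
DoU = (2C + 2 + N − H − X)/2 = (2·10 + 2 + 0 − 14 − 0)/2 = 8/2 = 4.
(Structurally: 1 ring(s) + 3 π bond(s) = 4.)

4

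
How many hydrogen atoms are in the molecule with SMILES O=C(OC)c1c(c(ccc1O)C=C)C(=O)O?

10

Hydrogens are implicit in SMILES; fill each atom to its normal valence:
  4 × C (aromatic): no H
  3 × O: no H
  2 × C (aromatic): 1 H each → 2
  2 × C: no H
  2 × O: 1 H each → 2
  1 × C: 3 H
  1 × C: 2 H
  1 × C: 1 H
  Total hydrogens = 10.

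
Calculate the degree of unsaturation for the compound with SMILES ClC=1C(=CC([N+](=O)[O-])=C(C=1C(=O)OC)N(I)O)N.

6

Molecular formula from the SMILES: C8H7ClIN3O5.
DoU = (2C + 2 + N − H − X)/2 = (2·8 + 2 + 3 − 7 − 2)/2 = 12/2 = 6.
(Structurally: 1 ring(s) + 5 π bond(s) = 6.)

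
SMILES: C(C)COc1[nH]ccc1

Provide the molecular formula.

C7H11NO

Heavy atoms from the SMILES: 7 C, 1 N, 1 O.
Implicit hydrogens by atom environment:
  3 × C (aromatic): 1 H each → 3
  2 × C: 2 H each → 4
  1 × C: 3 H
  1 × C (aromatic): no H
  1 × N (aromatic): 1 H
  1 × O: no H
  Total hydrogens = 11.
Molecular formula: C7H11NO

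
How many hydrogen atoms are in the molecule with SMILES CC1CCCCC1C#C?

Hydrogens are implicit in SMILES; fill each atom to its normal valence:
  4 × C: 2 H each → 8
  3 × C: 1 H each → 3
  1 × C: 3 H
  1 × C: no H
  Total hydrogens = 14.

14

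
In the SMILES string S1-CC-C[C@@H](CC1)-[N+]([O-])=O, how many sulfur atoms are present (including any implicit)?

1

The symbol for sulfur appears 1 time in the SMILES.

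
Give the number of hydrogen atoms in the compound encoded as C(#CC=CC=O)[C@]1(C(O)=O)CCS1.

Hydrogens are implicit in SMILES; fill each atom to its normal valence:
  4 × C: no H
  3 × C: 1 H each → 3
  2 × C: 2 H each → 4
  2 × O: no H
  1 × O: 1 H
  1 × S: no H
  Total hydrogens = 8.

8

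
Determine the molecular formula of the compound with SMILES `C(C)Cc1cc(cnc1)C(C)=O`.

C10H13NO

Heavy atoms from the SMILES: 10 C, 1 N, 1 O.
Implicit hydrogens by atom environment:
  3 × C (aromatic): 1 H each → 3
  2 × C: 3 H each → 6
  2 × C: 2 H each → 4
  2 × C (aromatic): no H
  1 × C: no H
  1 × N (aromatic): no H
  1 × O: no H
  Total hydrogens = 13.
Molecular formula: C10H13NO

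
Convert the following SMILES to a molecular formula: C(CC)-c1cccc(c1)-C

C10H14

Heavy atoms from the SMILES: 10 C.
Implicit hydrogens by atom environment:
  4 × C (aromatic): 1 H each → 4
  2 × C: 3 H each → 6
  2 × C: 2 H each → 4
  2 × C (aromatic): no H
  Total hydrogens = 14.
Molecular formula: C10H14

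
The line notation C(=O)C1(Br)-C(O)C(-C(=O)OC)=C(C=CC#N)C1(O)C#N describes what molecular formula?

Heavy atoms from the SMILES: 1 Br, 12 C, 2 N, 5 O.
Implicit hydrogens by atom environment:
  7 × C: no H
  4 × C: 1 H each → 4
  3 × O: no H
  2 × N: no H
  2 × O: 1 H each → 2
  1 × Br: no H
  1 × C: 3 H
  Total hydrogens = 9.
Molecular formula: C12H9BrN2O5

C12H9BrN2O5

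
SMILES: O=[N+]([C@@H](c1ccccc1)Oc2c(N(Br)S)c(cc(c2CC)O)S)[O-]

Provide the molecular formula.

C15H15BrN2O4S2

Heavy atoms from the SMILES: 1 Br, 15 C, 2 N, 4 O, 2 S.
Implicit hydrogens by atom environment:
  6 × C (aromatic): 1 H each → 6
  6 × C (aromatic): no H
  2 × O: no H
  2 × S: 1 H each → 2
  1 × Br: no H
  1 × C: 3 H
  1 × C: 2 H
  1 × C: 1 H
  1 × N: no H
  1 × N (charge +1): no H
  1 × O: 1 H
  1 × O (charge -1): no H
  Total hydrogens = 15.
Molecular formula: C15H15BrN2O4S2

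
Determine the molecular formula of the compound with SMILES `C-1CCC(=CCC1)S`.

Heavy atoms from the SMILES: 7 C, 1 S.
Implicit hydrogens by atom environment:
  5 × C: 2 H each → 10
  1 × C: 1 H
  1 × C: no H
  1 × S: 1 H
  Total hydrogens = 12.
Molecular formula: C7H12S

C7H12S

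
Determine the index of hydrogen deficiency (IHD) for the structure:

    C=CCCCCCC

Molecular formula from the SMILES: C8H16.
DoU = (2C + 2 + N − H − X)/2 = (2·8 + 2 + 0 − 16 − 0)/2 = 2/2 = 1.
(Structurally: 0 ring(s) + 1 π bond(s) = 1.)

1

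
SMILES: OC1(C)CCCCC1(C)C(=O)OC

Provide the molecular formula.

C10H18O3

Heavy atoms from the SMILES: 10 C, 3 O.
Implicit hydrogens by atom environment:
  4 × C: 2 H each → 8
  3 × C: 3 H each → 9
  3 × C: no H
  2 × O: no H
  1 × O: 1 H
  Total hydrogens = 18.
Molecular formula: C10H18O3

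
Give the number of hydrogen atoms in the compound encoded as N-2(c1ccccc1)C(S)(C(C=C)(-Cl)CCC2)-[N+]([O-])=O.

Hydrogens are implicit in SMILES; fill each atom to its normal valence:
  5 × C (aromatic): 1 H each → 5
  4 × C: 2 H each → 8
  2 × C: no H
  1 × C: 1 H
  1 × C (aromatic): no H
  1 × Cl: no H
  1 × N: no H
  1 × N (charge +1): no H
  1 × O: no H
  1 × O (charge -1): no H
  1 × S: 1 H
  Total hydrogens = 15.

15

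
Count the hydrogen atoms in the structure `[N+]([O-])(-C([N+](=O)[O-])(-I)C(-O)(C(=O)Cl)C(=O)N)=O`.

3

Hydrogens are implicit in SMILES; fill each atom to its normal valence:
  4 × C: no H
  4 × O: no H
  2 × N (charge +1): no H
  2 × O (charge -1): no H
  1 × Cl: no H
  1 × I: no H
  1 × N: 2 H
  1 × O: 1 H
  Total hydrogens = 3.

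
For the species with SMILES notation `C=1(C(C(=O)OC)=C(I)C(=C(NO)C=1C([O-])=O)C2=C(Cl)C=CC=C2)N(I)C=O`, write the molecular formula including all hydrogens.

Heavy atoms from the SMILES: 16 C, 1 Cl, 2 I, 2 N, 6 O.
Implicit hydrogens by atom environment:
  8 × C (aromatic): no H
  4 × C (aromatic): 1 H each → 4
  4 × O: no H
  2 × C: no H
  2 × I: no H
  1 × C: 3 H
  1 × C: 1 H
  1 × Cl: no H
  1 × N: 1 H
  1 × N: no H
  1 × O: 1 H
  1 × O (charge -1): no H
  Total hydrogens = 10.
Net charge -1.
Molecular formula: C16H10ClI2N2O6-

C16H10ClI2N2O6-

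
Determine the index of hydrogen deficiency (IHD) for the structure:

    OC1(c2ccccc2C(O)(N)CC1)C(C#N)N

Molecular formula from the SMILES: C12H15N3O2.
DoU = (2C + 2 + N − H − X)/2 = (2·12 + 2 + 3 − 15 − 0)/2 = 14/2 = 7.
(Structurally: 2 ring(s) + 5 π bond(s) = 7.)

7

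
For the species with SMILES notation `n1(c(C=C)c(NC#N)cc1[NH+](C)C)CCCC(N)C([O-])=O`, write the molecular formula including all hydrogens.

C14H21N5O2

Heavy atoms from the SMILES: 14 C, 5 N, 2 O.
Implicit hydrogens by atom environment:
  4 × C: 2 H each → 8
  3 × C (aromatic): no H
  2 × C: 3 H each → 6
  2 × C: 1 H each → 2
  2 × C: no H
  1 × C (aromatic): 1 H
  1 × N: 2 H
  1 × N (charge +1): 1 H
  1 × N: 1 H
  1 × N (aromatic): no H
  1 × N: no H
  1 × O: no H
  1 × O (charge -1): no H
  Total hydrogens = 21.
Molecular formula: C14H21N5O2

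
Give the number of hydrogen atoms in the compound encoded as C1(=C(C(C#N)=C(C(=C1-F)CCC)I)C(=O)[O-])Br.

Hydrogens are implicit in SMILES; fill each atom to its normal valence:
  6 × C (aromatic): no H
  2 × C: 2 H each → 4
  2 × C: no H
  1 × Br: no H
  1 × C: 3 H
  1 × F: no H
  1 × I: no H
  1 × N: no H
  1 × O: no H
  1 × O (charge -1): no H
  Total hydrogens = 7.

7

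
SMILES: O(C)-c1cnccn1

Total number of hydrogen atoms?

Hydrogens are implicit in SMILES; fill each atom to its normal valence:
  3 × C (aromatic): 1 H each → 3
  2 × N (aromatic): no H
  1 × C: 3 H
  1 × C (aromatic): no H
  1 × O: no H
  Total hydrogens = 6.

6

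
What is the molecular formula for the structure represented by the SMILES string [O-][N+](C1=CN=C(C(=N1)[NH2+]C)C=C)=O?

C7H9N4O2+

Heavy atoms from the SMILES: 7 C, 4 N, 2 O.
Implicit hydrogens by atom environment:
  3 × C (aromatic): no H
  2 × N (aromatic): no H
  1 × C: 3 H
  1 × C: 2 H
  1 × C (aromatic): 1 H
  1 × C: 1 H
  1 × N (charge +1): 2 H
  1 × N (charge +1): no H
  1 × O: no H
  1 × O (charge -1): no H
  Total hydrogens = 9.
Net charge +1.
Molecular formula: C7H9N4O2+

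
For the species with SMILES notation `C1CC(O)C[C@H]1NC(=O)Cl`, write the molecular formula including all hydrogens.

Heavy atoms from the SMILES: 6 C, 1 Cl, 1 N, 2 O.
Implicit hydrogens by atom environment:
  3 × C: 2 H each → 6
  2 × C: 1 H each → 2
  1 × C: no H
  1 × Cl: no H
  1 × N: 1 H
  1 × O: 1 H
  1 × O: no H
  Total hydrogens = 10.
Molecular formula: C6H10ClNO2

C6H10ClNO2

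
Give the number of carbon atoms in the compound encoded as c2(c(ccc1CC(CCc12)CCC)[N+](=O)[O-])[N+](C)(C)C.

The symbol for carbon appears 16 times in the SMILES. Lowercase c denotes aromatic carbon and counts toward C.

16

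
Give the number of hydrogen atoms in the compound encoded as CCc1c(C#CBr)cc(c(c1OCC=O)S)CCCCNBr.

19

Hydrogens are implicit in SMILES; fill each atom to its normal valence:
  6 × C: 2 H each → 12
  5 × C (aromatic): no H
  2 × Br: no H
  2 × C: no H
  2 × O: no H
  1 × C: 3 H
  1 × C (aromatic): 1 H
  1 × C: 1 H
  1 × N: 1 H
  1 × S: 1 H
  Total hydrogens = 19.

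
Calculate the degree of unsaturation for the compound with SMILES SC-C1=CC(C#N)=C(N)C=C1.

6

Molecular formula from the SMILES: C8H8N2S.
DoU = (2C + 2 + N − H − X)/2 = (2·8 + 2 + 2 − 8 − 0)/2 = 12/2 = 6.
(Structurally: 1 ring(s) + 5 π bond(s) = 6.)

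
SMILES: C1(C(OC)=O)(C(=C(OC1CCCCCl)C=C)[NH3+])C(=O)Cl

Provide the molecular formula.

C13H18Cl2NO4+

Heavy atoms from the SMILES: 13 C, 2 Cl, 1 N, 4 O.
Implicit hydrogens by atom environment:
  5 × C: 2 H each → 10
  5 × C: no H
  4 × O: no H
  2 × C: 1 H each → 2
  2 × Cl: no H
  1 × C: 3 H
  1 × N (charge +1): 3 H
  Total hydrogens = 18.
Net charge +1.
Molecular formula: C13H18Cl2NO4+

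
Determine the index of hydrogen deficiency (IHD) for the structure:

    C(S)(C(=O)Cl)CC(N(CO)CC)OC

1

Molecular formula from the SMILES: C8H16ClNO3S.
DoU = (2C + 2 + N − H − X)/2 = (2·8 + 2 + 1 − 16 − 1)/2 = 2/2 = 1.
(Structurally: 0 ring(s) + 1 π bond(s) = 1.)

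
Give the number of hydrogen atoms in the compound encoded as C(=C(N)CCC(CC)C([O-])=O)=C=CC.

Hydrogens are implicit in SMILES; fill each atom to its normal valence:
  4 × C: no H
  3 × C: 2 H each → 6
  2 × C: 3 H each → 6
  2 × C: 1 H each → 2
  1 × N: 2 H
  1 × O: no H
  1 × O (charge -1): no H
  Total hydrogens = 16.

16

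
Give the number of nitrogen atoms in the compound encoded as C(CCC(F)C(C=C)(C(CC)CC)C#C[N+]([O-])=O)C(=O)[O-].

1

The symbol for nitrogen appears 1 time in the SMILES.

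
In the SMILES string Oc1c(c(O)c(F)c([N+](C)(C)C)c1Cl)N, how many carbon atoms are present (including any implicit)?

9

The symbol for carbon appears 9 times in the SMILES. Lowercase c denotes aromatic carbon and counts toward C.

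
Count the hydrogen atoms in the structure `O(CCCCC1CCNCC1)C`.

21

Hydrogens are implicit in SMILES; fill each atom to its normal valence:
  8 × C: 2 H each → 16
  1 × C: 3 H
  1 × C: 1 H
  1 × N: 1 H
  1 × O: no H
  Total hydrogens = 21.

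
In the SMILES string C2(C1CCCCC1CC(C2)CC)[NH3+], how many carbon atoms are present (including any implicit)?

12

The symbol for carbon appears 12 times in the SMILES.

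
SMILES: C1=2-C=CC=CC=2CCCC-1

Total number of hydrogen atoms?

12

Hydrogens are implicit in SMILES; fill each atom to its normal valence:
  4 × C: 2 H each → 8
  4 × C (aromatic): 1 H each → 4
  2 × C (aromatic): no H
  Total hydrogens = 12.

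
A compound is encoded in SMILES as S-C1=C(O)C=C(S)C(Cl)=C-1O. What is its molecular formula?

Heavy atoms from the SMILES: 6 C, 1 Cl, 2 O, 2 S.
Implicit hydrogens by atom environment:
  5 × C (aromatic): no H
  2 × O: 1 H each → 2
  2 × S: 1 H each → 2
  1 × C (aromatic): 1 H
  1 × Cl: no H
  Total hydrogens = 5.
Molecular formula: C6H5ClO2S2

C6H5ClO2S2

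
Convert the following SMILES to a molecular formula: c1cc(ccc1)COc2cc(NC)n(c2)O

C12H14N2O2

Heavy atoms from the SMILES: 12 C, 2 N, 2 O.
Implicit hydrogens by atom environment:
  7 × C (aromatic): 1 H each → 7
  3 × C (aromatic): no H
  1 × C: 3 H
  1 × C: 2 H
  1 × N: 1 H
  1 × N (aromatic): no H
  1 × O: 1 H
  1 × O: no H
  Total hydrogens = 14.
Molecular formula: C12H14N2O2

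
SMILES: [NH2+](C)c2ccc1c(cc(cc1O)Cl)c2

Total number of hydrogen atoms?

Hydrogens are implicit in SMILES; fill each atom to its normal valence:
  5 × C (aromatic): 1 H each → 5
  5 × C (aromatic): no H
  1 × C: 3 H
  1 × Cl: no H
  1 × N (charge +1): 2 H
  1 × O: 1 H
  Total hydrogens = 11.

11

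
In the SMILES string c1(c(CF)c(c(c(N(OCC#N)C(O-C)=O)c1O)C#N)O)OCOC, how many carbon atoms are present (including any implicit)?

14

The symbol for carbon appears 14 times in the SMILES. Lowercase c denotes aromatic carbon and counts toward C.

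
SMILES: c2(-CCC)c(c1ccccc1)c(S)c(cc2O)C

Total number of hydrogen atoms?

18

Hydrogens are implicit in SMILES; fill each atom to its normal valence:
  6 × C (aromatic): 1 H each → 6
  6 × C (aromatic): no H
  2 × C: 3 H each → 6
  2 × C: 2 H each → 4
  1 × O: 1 H
  1 × S: 1 H
  Total hydrogens = 18.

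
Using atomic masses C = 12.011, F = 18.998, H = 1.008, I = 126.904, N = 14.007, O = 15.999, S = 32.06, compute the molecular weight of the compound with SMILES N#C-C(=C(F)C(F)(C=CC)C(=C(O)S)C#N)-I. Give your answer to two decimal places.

Molecular formula: C10H7F2IN2OS.
M = 10×12.011 + 2×18.998 + 7×1.008 + 1×126.904 + 2×14.007 + 1×15.999 + 1×32.06 = 368.14 g/mol.

368.14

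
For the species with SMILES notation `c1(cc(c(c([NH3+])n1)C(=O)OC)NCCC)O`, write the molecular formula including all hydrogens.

C10H16N3O3+

Heavy atoms from the SMILES: 10 C, 3 N, 3 O.
Implicit hydrogens by atom environment:
  4 × C (aromatic): no H
  2 × C: 3 H each → 6
  2 × C: 2 H each → 4
  2 × O: no H
  1 × C (aromatic): 1 H
  1 × C: no H
  1 × N (charge +1): 3 H
  1 × N: 1 H
  1 × N (aromatic): no H
  1 × O: 1 H
  Total hydrogens = 16.
Net charge +1.
Molecular formula: C10H16N3O3+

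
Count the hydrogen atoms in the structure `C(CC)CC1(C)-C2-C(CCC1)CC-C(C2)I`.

27

Hydrogens are implicit in SMILES; fill each atom to its normal valence:
  9 × C: 2 H each → 18
  3 × C: 1 H each → 3
  2 × C: 3 H each → 6
  1 × C: no H
  1 × I: no H
  Total hydrogens = 27.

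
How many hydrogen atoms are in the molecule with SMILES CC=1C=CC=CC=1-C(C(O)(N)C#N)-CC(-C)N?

Hydrogens are implicit in SMILES; fill each atom to its normal valence:
  4 × C (aromatic): 1 H each → 4
  2 × C: 3 H each → 6
  2 × C: 1 H each → 2
  2 × C: no H
  2 × C (aromatic): no H
  2 × N: 2 H each → 4
  1 × C: 2 H
  1 × N: no H
  1 × O: 1 H
  Total hydrogens = 19.

19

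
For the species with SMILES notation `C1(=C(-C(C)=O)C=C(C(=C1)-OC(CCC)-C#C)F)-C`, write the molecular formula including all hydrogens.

Heavy atoms from the SMILES: 15 C, 1 F, 2 O.
Implicit hydrogens by atom environment:
  4 × C (aromatic): no H
  3 × C: 3 H each → 9
  2 × C: 2 H each → 4
  2 × C (aromatic): 1 H each → 2
  2 × C: 1 H each → 2
  2 × C: no H
  2 × O: no H
  1 × F: no H
  Total hydrogens = 17.
Molecular formula: C15H17FO2

C15H17FO2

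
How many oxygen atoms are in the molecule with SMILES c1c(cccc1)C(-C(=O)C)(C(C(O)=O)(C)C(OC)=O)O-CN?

6

The symbol for oxygen appears 6 times in the SMILES.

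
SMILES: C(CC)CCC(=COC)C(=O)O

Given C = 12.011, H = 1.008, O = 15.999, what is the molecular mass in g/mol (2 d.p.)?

172.22

Molecular formula: C9H16O3.
M = 9×12.011 + 16×1.008 + 3×15.999 = 172.22 g/mol.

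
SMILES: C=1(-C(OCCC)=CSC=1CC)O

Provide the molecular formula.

C9H14O2S

Heavy atoms from the SMILES: 9 C, 2 O, 1 S.
Implicit hydrogens by atom environment:
  3 × C: 2 H each → 6
  3 × C (aromatic): no H
  2 × C: 3 H each → 6
  1 × C (aromatic): 1 H
  1 × O: 1 H
  1 × O: no H
  1 × S (aromatic): no H
  Total hydrogens = 14.
Molecular formula: C9H14O2S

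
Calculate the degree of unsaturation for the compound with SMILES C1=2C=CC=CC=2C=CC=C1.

7

Molecular formula from the SMILES: C10H8.
DoU = (2C + 2 + N − H − X)/2 = (2·10 + 2 + 0 − 8 − 0)/2 = 14/2 = 7.
(Structurally: 2 ring(s) + 5 π bond(s) = 7.)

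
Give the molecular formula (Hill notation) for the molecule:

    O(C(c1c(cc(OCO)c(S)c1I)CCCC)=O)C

Heavy atoms from the SMILES: 13 C, 1 I, 4 O, 1 S.
Implicit hydrogens by atom environment:
  5 × C (aromatic): no H
  4 × C: 2 H each → 8
  3 × O: no H
  2 × C: 3 H each → 6
  1 × C (aromatic): 1 H
  1 × C: no H
  1 × I: no H
  1 × O: 1 H
  1 × S: 1 H
  Total hydrogens = 17.
Molecular formula: C13H17IO4S

C13H17IO4S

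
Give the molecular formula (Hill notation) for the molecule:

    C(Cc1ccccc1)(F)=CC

Heavy atoms from the SMILES: 10 C, 1 F.
Implicit hydrogens by atom environment:
  5 × C (aromatic): 1 H each → 5
  1 × C: 3 H
  1 × C: 2 H
  1 × C: 1 H
  1 × C: no H
  1 × C (aromatic): no H
  1 × F: no H
  Total hydrogens = 11.
Molecular formula: C10H11F

C10H11F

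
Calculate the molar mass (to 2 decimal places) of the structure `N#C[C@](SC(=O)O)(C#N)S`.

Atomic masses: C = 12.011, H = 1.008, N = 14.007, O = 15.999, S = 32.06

174.19

Molecular formula: C4H2N2O2S2.
M = 4×12.011 + 2×1.008 + 2×14.007 + 2×15.999 + 2×32.06 = 174.19 g/mol.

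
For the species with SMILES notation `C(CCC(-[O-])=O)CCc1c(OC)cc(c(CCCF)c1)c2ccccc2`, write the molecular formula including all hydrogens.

C22H26FO3-

Heavy atoms from the SMILES: 22 C, 1 F, 3 O.
Implicit hydrogens by atom environment:
  8 × C: 2 H each → 16
  7 × C (aromatic): 1 H each → 7
  5 × C (aromatic): no H
  2 × O: no H
  1 × C: 3 H
  1 × C: no H
  1 × F: no H
  1 × O (charge -1): no H
  Total hydrogens = 26.
Net charge -1.
Molecular formula: C22H26FO3-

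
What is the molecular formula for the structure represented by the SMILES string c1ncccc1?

Heavy atoms from the SMILES: 5 C, 1 N.
Implicit hydrogens by atom environment:
  5 × C (aromatic): 1 H each → 5
  1 × N (aromatic): no H
  Total hydrogens = 5.
Molecular formula: C5H5N

C5H5N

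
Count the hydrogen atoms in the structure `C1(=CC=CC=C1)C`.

Hydrogens are implicit in SMILES; fill each atom to its normal valence:
  5 × C (aromatic): 1 H each → 5
  1 × C: 3 H
  1 × C (aromatic): no H
  Total hydrogens = 8.

8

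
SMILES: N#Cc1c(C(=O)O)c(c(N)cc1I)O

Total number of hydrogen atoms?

5

Hydrogens are implicit in SMILES; fill each atom to its normal valence:
  5 × C (aromatic): no H
  2 × C: no H
  2 × O: 1 H each → 2
  1 × C (aromatic): 1 H
  1 × I: no H
  1 × N: 2 H
  1 × N: no H
  1 × O: no H
  Total hydrogens = 5.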